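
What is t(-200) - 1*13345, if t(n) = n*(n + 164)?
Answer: -6145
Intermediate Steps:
t(n) = n*(164 + n)
t(-200) - 1*13345 = -200*(164 - 200) - 1*13345 = -200*(-36) - 13345 = 7200 - 13345 = -6145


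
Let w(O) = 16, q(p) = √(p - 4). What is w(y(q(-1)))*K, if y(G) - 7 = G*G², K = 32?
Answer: 512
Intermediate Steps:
q(p) = √(-4 + p)
y(G) = 7 + G³ (y(G) = 7 + G*G² = 7 + G³)
w(y(q(-1)))*K = 16*32 = 512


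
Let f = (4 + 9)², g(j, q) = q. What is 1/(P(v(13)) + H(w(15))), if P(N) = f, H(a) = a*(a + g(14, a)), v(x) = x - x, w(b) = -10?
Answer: 1/369 ≈ 0.0027100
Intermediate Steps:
v(x) = 0
H(a) = 2*a² (H(a) = a*(a + a) = a*(2*a) = 2*a²)
f = 169 (f = 13² = 169)
P(N) = 169
1/(P(v(13)) + H(w(15))) = 1/(169 + 2*(-10)²) = 1/(169 + 2*100) = 1/(169 + 200) = 1/369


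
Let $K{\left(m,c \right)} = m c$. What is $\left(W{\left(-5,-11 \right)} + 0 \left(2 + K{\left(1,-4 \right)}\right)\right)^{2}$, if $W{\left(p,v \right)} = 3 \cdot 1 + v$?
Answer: $64$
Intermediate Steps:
$K{\left(m,c \right)} = c m$
$W{\left(p,v \right)} = 3 + v$
$\left(W{\left(-5,-11 \right)} + 0 \left(2 + K{\left(1,-4 \right)}\right)\right)^{2} = \left(\left(3 - 11\right) + 0 \left(2 - 4\right)\right)^{2} = \left(-8 + 0 \left(2 - 4\right)\right)^{2} = \left(-8 + 0 \left(-2\right)\right)^{2} = \left(-8 + 0\right)^{2} = \left(-8\right)^{2} = 64$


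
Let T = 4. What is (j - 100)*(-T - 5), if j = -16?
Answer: 1044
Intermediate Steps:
(j - 100)*(-T - 5) = (-16 - 100)*(-1*4 - 5) = -116*(-4 - 5) = -116*(-9) = 1044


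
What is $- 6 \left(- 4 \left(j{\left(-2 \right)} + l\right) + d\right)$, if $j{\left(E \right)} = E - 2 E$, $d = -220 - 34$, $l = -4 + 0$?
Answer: $1476$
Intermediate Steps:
$l = -4$
$d = -254$
$j{\left(E \right)} = - E$
$- 6 \left(- 4 \left(j{\left(-2 \right)} + l\right) + d\right) = - 6 \left(- 4 \left(\left(-1\right) \left(-2\right) - 4\right) - 254\right) = - 6 \left(- 4 \left(2 - 4\right) - 254\right) = - 6 \left(\left(-4\right) \left(-2\right) - 254\right) = - 6 \left(8 - 254\right) = \left(-6\right) \left(-246\right) = 1476$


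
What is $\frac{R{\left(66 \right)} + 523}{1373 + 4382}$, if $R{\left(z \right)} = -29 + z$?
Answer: $\frac{112}{1151} \approx 0.097307$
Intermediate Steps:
$\frac{R{\left(66 \right)} + 523}{1373 + 4382} = \frac{\left(-29 + 66\right) + 523}{1373 + 4382} = \frac{37 + 523}{5755} = 560 \cdot \frac{1}{5755} = \frac{112}{1151}$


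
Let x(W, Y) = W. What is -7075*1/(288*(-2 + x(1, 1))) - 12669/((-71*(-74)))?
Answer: 16761689/756576 ≈ 22.155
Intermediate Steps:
-7075*1/(288*(-2 + x(1, 1))) - 12669/((-71*(-74))) = -7075*1/(288*(-2 + 1)) - 12669/((-71*(-74))) = -7075/((-3*(-1)*(-12))*8) - 12669/5254 = -7075/((3*(-12))*8) - 12669*1/5254 = -7075/((-36*8)) - 12669/5254 = -7075/(-288) - 12669/5254 = -7075*(-1/288) - 12669/5254 = 7075/288 - 12669/5254 = 16761689/756576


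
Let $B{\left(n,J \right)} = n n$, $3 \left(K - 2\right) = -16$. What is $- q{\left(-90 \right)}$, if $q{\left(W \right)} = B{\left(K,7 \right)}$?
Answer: $- \frac{100}{9} \approx -11.111$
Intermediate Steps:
$K = - \frac{10}{3}$ ($K = 2 + \frac{1}{3} \left(-16\right) = 2 - \frac{16}{3} = - \frac{10}{3} \approx -3.3333$)
$B{\left(n,J \right)} = n^{2}$
$q{\left(W \right)} = \frac{100}{9}$ ($q{\left(W \right)} = \left(- \frac{10}{3}\right)^{2} = \frac{100}{9}$)
$- q{\left(-90 \right)} = \left(-1\right) \frac{100}{9} = - \frac{100}{9}$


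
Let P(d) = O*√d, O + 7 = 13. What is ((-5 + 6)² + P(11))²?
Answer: 397 + 12*√11 ≈ 436.80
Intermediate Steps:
O = 6 (O = -7 + 13 = 6)
P(d) = 6*√d
((-5 + 6)² + P(11))² = ((-5 + 6)² + 6*√11)² = (1² + 6*√11)² = (1 + 6*√11)²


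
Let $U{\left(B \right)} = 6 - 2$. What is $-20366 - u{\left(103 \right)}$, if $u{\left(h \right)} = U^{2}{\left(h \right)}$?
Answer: $-20382$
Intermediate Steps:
$U{\left(B \right)} = 4$
$u{\left(h \right)} = 16$ ($u{\left(h \right)} = 4^{2} = 16$)
$-20366 - u{\left(103 \right)} = -20366 - 16 = -20382$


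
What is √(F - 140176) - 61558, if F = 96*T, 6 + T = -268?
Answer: -61558 + 4*I*√10405 ≈ -61558.0 + 408.02*I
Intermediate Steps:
T = -274 (T = -6 - 268 = -274)
F = -26304 (F = 96*(-274) = -26304)
√(F - 140176) - 61558 = √(-26304 - 140176) - 61558 = √(-166480) - 61558 = 4*I*√10405 - 61558 = -61558 + 4*I*√10405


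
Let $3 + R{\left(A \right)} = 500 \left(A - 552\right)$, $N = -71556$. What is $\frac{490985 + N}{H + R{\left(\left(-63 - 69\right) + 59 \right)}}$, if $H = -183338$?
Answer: $- \frac{419429}{495841} \approx -0.84589$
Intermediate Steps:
$R{\left(A \right)} = -276003 + 500 A$ ($R{\left(A \right)} = -3 + 500 \left(A - 552\right) = -3 + 500 \left(-552 + A\right) = -3 + \left(-276000 + 500 A\right) = -276003 + 500 A$)
$\frac{490985 + N}{H + R{\left(\left(-63 - 69\right) + 59 \right)}} = \frac{490985 - 71556}{-183338 - \left(276003 - 500 \left(\left(-63 - 69\right) + 59\right)\right)} = \frac{419429}{-183338 - \left(276003 - 500 \left(-132 + 59\right)\right)} = \frac{419429}{-183338 + \left(-276003 + 500 \left(-73\right)\right)} = \frac{419429}{-183338 - 312503} = \frac{419429}{-495841} = 419429 \left(- \frac{1}{495841}\right) = - \frac{419429}{495841}$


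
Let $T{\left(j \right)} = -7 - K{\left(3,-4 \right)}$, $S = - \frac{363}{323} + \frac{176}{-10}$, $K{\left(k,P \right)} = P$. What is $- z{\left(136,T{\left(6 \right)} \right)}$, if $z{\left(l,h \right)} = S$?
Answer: $\frac{30239}{1615} \approx 18.724$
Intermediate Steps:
$S = - \frac{30239}{1615}$ ($S = \left(-363\right) \frac{1}{323} + 176 \left(- \frac{1}{10}\right) = - \frac{363}{323} - \frac{88}{5} = - \frac{30239}{1615} \approx -18.724$)
$T{\left(j \right)} = -3$ ($T{\left(j \right)} = -7 - -4 = -7 + 4 = -3$)
$z{\left(l,h \right)} = - \frac{30239}{1615}$
$- z{\left(136,T{\left(6 \right)} \right)} = \left(-1\right) \left(- \frac{30239}{1615}\right) = \frac{30239}{1615}$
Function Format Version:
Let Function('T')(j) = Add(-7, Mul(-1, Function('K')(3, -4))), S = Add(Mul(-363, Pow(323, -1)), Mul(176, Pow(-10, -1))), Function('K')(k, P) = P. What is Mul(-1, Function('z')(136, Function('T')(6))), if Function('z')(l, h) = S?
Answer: Rational(30239, 1615) ≈ 18.724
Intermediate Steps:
S = Rational(-30239, 1615) (S = Add(Mul(-363, Rational(1, 323)), Mul(176, Rational(-1, 10))) = Add(Rational(-363, 323), Rational(-88, 5)) = Rational(-30239, 1615) ≈ -18.724)
Function('T')(j) = -3 (Function('T')(j) = Add(-7, Mul(-1, -4)) = Add(-7, 4) = -3)
Function('z')(l, h) = Rational(-30239, 1615)
Mul(-1, Function('z')(136, Function('T')(6))) = Mul(-1, Rational(-30239, 1615)) = Rational(30239, 1615)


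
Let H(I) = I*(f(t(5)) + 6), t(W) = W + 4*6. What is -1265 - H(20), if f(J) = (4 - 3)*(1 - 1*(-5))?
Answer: -1505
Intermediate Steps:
t(W) = 24 + W (t(W) = W + 24 = 24 + W)
f(J) = 6 (f(J) = 1*(1 + 5) = 1*6 = 6)
H(I) = 12*I (H(I) = I*(6 + 6) = I*12 = 12*I)
-1265 - H(20) = -1265 - 12*20 = -1265 - 1*240 = -1265 - 240 = -1505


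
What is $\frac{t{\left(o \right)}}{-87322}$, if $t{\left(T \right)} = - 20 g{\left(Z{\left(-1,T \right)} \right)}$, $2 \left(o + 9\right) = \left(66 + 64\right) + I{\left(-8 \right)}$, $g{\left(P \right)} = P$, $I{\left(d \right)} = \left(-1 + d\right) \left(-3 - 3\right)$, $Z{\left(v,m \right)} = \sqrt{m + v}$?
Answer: $\frac{10 \sqrt{82}}{43661} \approx 0.002074$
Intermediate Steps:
$I{\left(d \right)} = 6 - 6 d$ ($I{\left(d \right)} = \left(-1 + d\right) \left(-6\right) = 6 - 6 d$)
$o = 83$ ($o = -9 + \frac{\left(66 + 64\right) + \left(6 - -48\right)}{2} = -9 + \frac{130 + \left(6 + 48\right)}{2} = -9 + \frac{130 + 54}{2} = -9 + \frac{1}{2} \cdot 184 = -9 + 92 = 83$)
$t{\left(T \right)} = - 20 \sqrt{-1 + T}$ ($t{\left(T \right)} = - 20 \sqrt{T - 1} = - 20 \sqrt{-1 + T}$)
$\frac{t{\left(o \right)}}{-87322} = \frac{\left(-20\right) \sqrt{-1 + 83}}{-87322} = - 20 \sqrt{82} \left(- \frac{1}{87322}\right) = \frac{10 \sqrt{82}}{43661}$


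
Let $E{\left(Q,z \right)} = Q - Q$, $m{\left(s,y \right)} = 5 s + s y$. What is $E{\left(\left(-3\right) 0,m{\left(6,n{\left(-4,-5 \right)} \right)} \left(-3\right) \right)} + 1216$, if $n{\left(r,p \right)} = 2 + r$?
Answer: $1216$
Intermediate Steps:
$E{\left(Q,z \right)} = 0$
$E{\left(\left(-3\right) 0,m{\left(6,n{\left(-4,-5 \right)} \right)} \left(-3\right) \right)} + 1216 = 0 + 1216 = 1216$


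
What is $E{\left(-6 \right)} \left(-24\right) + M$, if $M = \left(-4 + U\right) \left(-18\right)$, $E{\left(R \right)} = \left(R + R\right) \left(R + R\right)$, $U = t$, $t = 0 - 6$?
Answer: $-3276$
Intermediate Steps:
$t = -6$ ($t = 0 - 6 = -6$)
$U = -6$
$E{\left(R \right)} = 4 R^{2}$ ($E{\left(R \right)} = 2 R 2 R = 4 R^{2}$)
$M = 180$ ($M = \left(-4 - 6\right) \left(-18\right) = \left(-10\right) \left(-18\right) = 180$)
$E{\left(-6 \right)} \left(-24\right) + M = 4 \left(-6\right)^{2} \left(-24\right) + 180 = 4 \cdot 36 \left(-24\right) + 180 = 144 \left(-24\right) + 180 = -3456 + 180 = -3276$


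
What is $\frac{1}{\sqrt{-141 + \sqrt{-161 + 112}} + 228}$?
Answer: $\frac{1}{228 + \sqrt{-141 + 7 i}} \approx 0.0043685 - 0.00022729 i$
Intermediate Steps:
$\frac{1}{\sqrt{-141 + \sqrt{-161 + 112}} + 228} = \frac{1}{\sqrt{-141 + \sqrt{-49}} + 228} = \frac{1}{\sqrt{-141 + 7 i} + 228} = \frac{1}{228 + \sqrt{-141 + 7 i}}$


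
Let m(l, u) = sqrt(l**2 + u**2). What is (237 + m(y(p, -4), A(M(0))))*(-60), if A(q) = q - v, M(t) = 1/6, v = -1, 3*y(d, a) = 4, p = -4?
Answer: -14220 - 10*sqrt(113) ≈ -14326.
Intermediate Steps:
y(d, a) = 4/3 (y(d, a) = (1/3)*4 = 4/3)
M(t) = 1/6
A(q) = 1 + q (A(q) = q - 1*(-1) = q + 1 = 1 + q)
(237 + m(y(p, -4), A(M(0))))*(-60) = (237 + sqrt((4/3)**2 + (1 + 1/6)**2))*(-60) = (237 + sqrt(16/9 + (7/6)**2))*(-60) = (237 + sqrt(16/9 + 49/36))*(-60) = (237 + sqrt(113/36))*(-60) = (237 + sqrt(113)/6)*(-60) = -14220 - 10*sqrt(113)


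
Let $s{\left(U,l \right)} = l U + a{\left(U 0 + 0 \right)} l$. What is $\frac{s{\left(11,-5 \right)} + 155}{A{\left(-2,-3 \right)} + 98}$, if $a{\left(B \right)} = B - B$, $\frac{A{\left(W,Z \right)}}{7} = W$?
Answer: $\frac{25}{21} \approx 1.1905$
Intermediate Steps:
$A{\left(W,Z \right)} = 7 W$
$a{\left(B \right)} = 0$
$s{\left(U,l \right)} = U l$ ($s{\left(U,l \right)} = l U + 0 l = U l + 0 = U l$)
$\frac{s{\left(11,-5 \right)} + 155}{A{\left(-2,-3 \right)} + 98} = \frac{11 \left(-5\right) + 155}{7 \left(-2\right) + 98} = \frac{-55 + 155}{-14 + 98} = \frac{1}{84} \cdot 100 = \frac{25}{21}$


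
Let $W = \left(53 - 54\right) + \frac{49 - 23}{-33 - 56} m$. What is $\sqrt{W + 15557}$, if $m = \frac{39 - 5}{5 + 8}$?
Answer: $\frac{12 \sqrt{855646}}{89} \approx 124.72$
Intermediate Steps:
$m = \frac{34}{13} \approx 2.6154$
$W = - \frac{157}{89}$ ($W = \left(53 - 54\right) + \frac{49 - 23}{-33 - 56} \cdot \frac{34}{13} = \left(53 - 54\right) + \frac{26}{-89} \cdot \frac{34}{13} = -1 + 26 \left(- \frac{1}{89}\right) \frac{34}{13} = -1 - \frac{68}{89} = - \frac{157}{89} \approx -1.764$)
$\sqrt{W + 15557} = \sqrt{- \frac{157}{89} + 15557} = \sqrt{\frac{1384416}{89}} = \frac{12 \sqrt{855646}}{89}$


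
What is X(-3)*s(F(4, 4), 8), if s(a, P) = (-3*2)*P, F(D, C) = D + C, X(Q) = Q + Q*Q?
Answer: -288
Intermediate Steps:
X(Q) = Q + Q²
F(D, C) = C + D
s(a, P) = -6*P
X(-3)*s(F(4, 4), 8) = (-3*(1 - 3))*(-6*8) = -3*(-2)*(-48) = 6*(-48) = -288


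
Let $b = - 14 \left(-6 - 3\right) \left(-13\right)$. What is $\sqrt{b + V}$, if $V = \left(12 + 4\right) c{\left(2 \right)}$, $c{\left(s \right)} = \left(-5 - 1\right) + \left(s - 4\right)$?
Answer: $i \sqrt{1766} \approx 42.024 i$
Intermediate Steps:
$c{\left(s \right)} = -10 + s$ ($c{\left(s \right)} = -6 + \left(-4 + s\right) = -10 + s$)
$b = -1638$ ($b = \left(-14\right) \left(-9\right) \left(-13\right) = 126 \left(-13\right) = -1638$)
$V = -128$ ($V = \left(12 + 4\right) \left(-10 + 2\right) = 16 \left(-8\right) = -128$)
$\sqrt{b + V} = \sqrt{-1638 - 128} = \sqrt{-1766} = i \sqrt{1766}$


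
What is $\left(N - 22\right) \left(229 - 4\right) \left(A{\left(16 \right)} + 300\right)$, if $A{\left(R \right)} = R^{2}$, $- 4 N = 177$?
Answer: $-8287875$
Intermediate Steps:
$N = - \frac{177}{4}$ ($N = \left(- \frac{1}{4}\right) 177 = - \frac{177}{4} \approx -44.25$)
$\left(N - 22\right) \left(229 - 4\right) \left(A{\left(16 \right)} + 300\right) = \left(- \frac{177}{4} - 22\right) \left(229 - 4\right) \left(16^{2} + 300\right) = \left(- \frac{265}{4}\right) 225 \left(256 + 300\right) = \left(- \frac{59625}{4}\right) 556 = -8287875$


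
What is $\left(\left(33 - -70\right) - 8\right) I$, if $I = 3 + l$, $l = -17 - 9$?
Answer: $-2185$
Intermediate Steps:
$l = -26$
$I = -23$ ($I = 3 - 26 = -23$)
$\left(\left(33 - -70\right) - 8\right) I = \left(\left(33 - -70\right) - 8\right) \left(-23\right) = \left(\left(33 + 70\right) - 8\right) \left(-23\right) = \left(103 - 8\right) \left(-23\right) = 95 \left(-23\right) = -2185$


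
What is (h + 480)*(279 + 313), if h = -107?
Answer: 220816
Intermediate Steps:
(h + 480)*(279 + 313) = (-107 + 480)*(279 + 313) = 373*592 = 220816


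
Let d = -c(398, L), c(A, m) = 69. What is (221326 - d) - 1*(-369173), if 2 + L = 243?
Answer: 590568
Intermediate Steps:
L = 241 (L = -2 + 243 = 241)
d = -69 (d = -1*69 = -69)
(221326 - d) - 1*(-369173) = (221326 - 1*(-69)) - 1*(-369173) = (221326 + 69) + 369173 = 221395 + 369173 = 590568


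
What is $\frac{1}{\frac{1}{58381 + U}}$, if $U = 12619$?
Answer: $71000$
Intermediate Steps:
$\frac{1}{\frac{1}{58381 + U}} = \frac{1}{\frac{1}{58381 + 12619}} = \frac{1}{\frac{1}{71000}} = 71000$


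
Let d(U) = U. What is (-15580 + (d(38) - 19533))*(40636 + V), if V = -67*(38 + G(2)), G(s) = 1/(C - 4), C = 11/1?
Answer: -9349697225/7 ≈ -1.3357e+9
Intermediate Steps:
C = 11 (C = 11*1 = 11)
G(s) = ⅐ (G(s) = 1/(11 - 4) = 1/7 = ⅐)
V = -17889/7 (V = -67*(38 + ⅐) = -67*267/7 = -17889/7 ≈ -2555.6)
(-15580 + (d(38) - 19533))*(40636 + V) = (-15580 + (38 - 19533))*(40636 - 17889/7) = (-15580 - 19495)*(266563/7) = -35075*266563/7 = -9349697225/7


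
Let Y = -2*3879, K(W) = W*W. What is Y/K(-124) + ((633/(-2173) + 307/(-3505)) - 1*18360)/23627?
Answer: -1773118149950633/1383469867813240 ≈ -1.2816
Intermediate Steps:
K(W) = W**2
Y = -7758
Y/K(-124) + ((633/(-2173) + 307/(-3505)) - 1*18360)/23627 = -7758/((-124)**2) + ((633/(-2173) + 307/(-3505)) - 1*18360)/23627 = -7758/15376 + ((633*(-1/2173) + 307*(-1/3505)) - 18360)*(1/23627) = -7758*1/15376 + ((-633/2173 - 307/3505) - 18360)*(1/23627) = -3879/7688 + (-2885776/7616365 - 18360)*(1/23627) = -3879/7688 - 139839347176/7616365*1/23627 = -3879/7688 - 139839347176/179951855855 = -1773118149950633/1383469867813240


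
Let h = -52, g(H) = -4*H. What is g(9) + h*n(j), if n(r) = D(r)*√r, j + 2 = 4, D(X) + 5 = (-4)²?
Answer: -36 - 572*√2 ≈ -844.93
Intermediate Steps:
D(X) = 11 (D(X) = -5 + (-4)² = -5 + 16 = 11)
j = 2 (j = -2 + 4 = 2)
n(r) = 11*√r
g(9) + h*n(j) = -4*9 - 572*√2 = -36 - 572*√2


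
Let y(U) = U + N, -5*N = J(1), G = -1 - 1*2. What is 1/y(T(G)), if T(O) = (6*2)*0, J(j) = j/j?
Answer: -5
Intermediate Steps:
J(j) = 1
G = -3 (G = -1 - 2 = -3)
N = -⅕ (N = -⅕*1 = -⅕ ≈ -0.20000)
T(O) = 0 (T(O) = 12*0 = 0)
y(U) = -⅕ + U (y(U) = U - ⅕ = -⅕ + U)
1/y(T(G)) = 1/(-⅕ + 0) = 1/(-⅕) = -5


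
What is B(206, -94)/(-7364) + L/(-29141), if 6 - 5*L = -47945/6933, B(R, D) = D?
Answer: 6735488947/531350874390 ≈ 0.012676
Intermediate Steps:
L = 89543/34665 (L = 6/5 - (-9589)/6933 = 6/5 - ⅕*(-47945/6933) = 6/5 + 9589/6933 = 89543/34665 ≈ 2.5831)
B(206, -94)/(-7364) + L/(-29141) = -94/(-7364) + (89543/34665)/(-29141) = -94*(-1/7364) + (89543/34665)*(-1/29141) = 47/3682 - 89543/1010172765 = 6735488947/531350874390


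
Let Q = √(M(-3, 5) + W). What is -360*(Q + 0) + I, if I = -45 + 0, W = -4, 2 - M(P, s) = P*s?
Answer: -45 - 360*√13 ≈ -1343.0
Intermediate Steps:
M(P, s) = 2 - P*s
Q = √13 (Q = √((2 - 1*(-3)*5) - 4) = √((2 + 15) - 4) = √(17 - 4) = √13 ≈ 3.6056)
I = -45
-360*(Q + 0) + I = -360*(√13 + 0) - 45 = -360*√13 - 45 = -45 - 360*√13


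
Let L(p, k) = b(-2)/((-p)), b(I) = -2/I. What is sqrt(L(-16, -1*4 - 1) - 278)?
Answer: I*sqrt(4447)/4 ≈ 16.671*I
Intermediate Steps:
L(p, k) = -1/p (L(p, k) = (-2/(-2))/((-p)) = (-2*(-1/2))*(-1/p) = 1*(-1/p) = -1/p)
sqrt(L(-16, -1*4 - 1) - 278) = sqrt(-1/(-16) - 278) = sqrt(-1*(-1/16) - 278) = sqrt(1/16 - 278) = sqrt(-4447/16) = I*sqrt(4447)/4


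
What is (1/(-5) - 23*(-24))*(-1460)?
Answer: -805628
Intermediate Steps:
(1/(-5) - 23*(-24))*(-1460) = (-⅕ + 552)*(-1460) = (2759/5)*(-1460) = -805628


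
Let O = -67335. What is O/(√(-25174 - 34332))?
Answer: 67335*I*√59506/59506 ≈ 276.03*I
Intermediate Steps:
O/(√(-25174 - 34332)) = -67335/√(-25174 - 34332) = -67335*(-I*√59506/59506) = -(-67335)*I*√59506/59506 = 67335*I*√59506/59506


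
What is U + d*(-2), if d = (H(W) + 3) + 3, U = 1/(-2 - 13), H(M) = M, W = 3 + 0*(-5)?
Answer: -271/15 ≈ -18.067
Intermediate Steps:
W = 3 (W = 3 + 0 = 3)
U = -1/15 (U = 1/(-15) = -1/15 ≈ -0.066667)
d = 9 (d = (3 + 3) + 3 = 6 + 3 = 9)
U + d*(-2) = -1/15 + 9*(-2) = -1/15 - 18 = -271/15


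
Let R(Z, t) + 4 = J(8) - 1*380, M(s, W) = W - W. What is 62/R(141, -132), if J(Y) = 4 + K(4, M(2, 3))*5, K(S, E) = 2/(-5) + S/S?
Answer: -62/377 ≈ -0.16446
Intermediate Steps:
M(s, W) = 0
K(S, E) = ⅗ (K(S, E) = 2*(-⅕) + 1 = -⅖ + 1 = ⅗)
J(Y) = 7 (J(Y) = 4 + (⅗)*5 = 4 + 3 = 7)
R(Z, t) = -377 (R(Z, t) = -4 + (7 - 1*380) = -4 + (7 - 380) = -4 - 373 = -377)
62/R(141, -132) = 62/(-377) = 62*(-1/377) = -62/377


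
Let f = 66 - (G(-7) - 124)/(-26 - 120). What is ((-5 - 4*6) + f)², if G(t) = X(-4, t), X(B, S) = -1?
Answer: 27846729/21316 ≈ 1306.4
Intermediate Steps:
G(t) = -1
f = 9511/146 (f = 66 - (-1 - 124)/(-26 - 120) = 66 - (-125)/(-146) = 66 - (-125)*(-1)/146 = 66 - 1*125/146 = 66 - 125/146 = 9511/146 ≈ 65.144)
((-5 - 4*6) + f)² = ((-5 - 4*6) + 9511/146)² = ((-5 - 24) + 9511/146)² = (-29 + 9511/146)² = (5277/146)² = 27846729/21316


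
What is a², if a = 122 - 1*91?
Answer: 961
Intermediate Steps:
a = 31 (a = 122 - 91 = 31)
a² = 31² = 961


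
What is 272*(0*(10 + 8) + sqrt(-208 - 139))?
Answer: 272*I*sqrt(347) ≈ 5066.8*I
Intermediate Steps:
272*(0*(10 + 8) + sqrt(-208 - 139)) = 272*(0*18 + sqrt(-347)) = 272*(0 + I*sqrt(347)) = 272*(I*sqrt(347)) = 272*I*sqrt(347)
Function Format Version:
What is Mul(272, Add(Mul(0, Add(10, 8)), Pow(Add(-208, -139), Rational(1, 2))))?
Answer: Mul(272, I, Pow(347, Rational(1, 2))) ≈ Mul(5066.8, I)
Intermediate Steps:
Mul(272, Add(Mul(0, Add(10, 8)), Pow(Add(-208, -139), Rational(1, 2)))) = Mul(272, Add(Mul(0, 18), Pow(-347, Rational(1, 2)))) = Mul(272, Add(0, Mul(I, Pow(347, Rational(1, 2))))) = Mul(272, Mul(I, Pow(347, Rational(1, 2)))) = Mul(272, I, Pow(347, Rational(1, 2)))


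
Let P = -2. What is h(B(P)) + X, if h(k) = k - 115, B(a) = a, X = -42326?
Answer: -42443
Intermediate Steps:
h(k) = -115 + k
h(B(P)) + X = (-115 - 2) - 42326 = -117 - 42326 = -42443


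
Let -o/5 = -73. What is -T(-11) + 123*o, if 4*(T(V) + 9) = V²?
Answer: 179495/4 ≈ 44874.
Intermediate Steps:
o = 365 (o = -5*(-73) = 365)
T(V) = -9 + V²/4
-T(-11) + 123*o = -(-9 + (¼)*(-11)²) + 123*365 = -(-9 + (¼)*121) + 44895 = -(-9 + 121/4) + 44895 = -1*85/4 + 44895 = -85/4 + 44895 = 179495/4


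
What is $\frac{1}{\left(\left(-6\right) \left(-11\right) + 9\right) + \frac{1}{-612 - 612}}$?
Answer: $\frac{1224}{91799} \approx 0.013333$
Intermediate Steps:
$\frac{1}{\left(\left(-6\right) \left(-11\right) + 9\right) + \frac{1}{-612 - 612}} = \frac{1}{\left(66 + 9\right) + \frac{1}{-1224}} = \frac{1}{75 - \frac{1}{1224}} = \frac{1}{\frac{91799}{1224}} = \frac{1224}{91799}$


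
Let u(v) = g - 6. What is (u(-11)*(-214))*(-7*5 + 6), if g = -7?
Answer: -80678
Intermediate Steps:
u(v) = -13 (u(v) = -7 - 6 = -13)
(u(-11)*(-214))*(-7*5 + 6) = (-13*(-214))*(-7*5 + 6) = 2782*(-35 + 6) = 2782*(-29) = -80678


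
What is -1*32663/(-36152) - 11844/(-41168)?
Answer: 110803417/93019096 ≈ 1.1912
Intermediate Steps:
-1*32663/(-36152) - 11844/(-41168) = -32663*(-1/36152) - 11844*(-1/41168) = 32663/36152 + 2961/10292 = 110803417/93019096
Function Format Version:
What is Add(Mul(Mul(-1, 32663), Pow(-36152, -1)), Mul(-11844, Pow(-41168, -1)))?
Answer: Rational(110803417, 93019096) ≈ 1.1912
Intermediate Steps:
Add(Mul(Mul(-1, 32663), Pow(-36152, -1)), Mul(-11844, Pow(-41168, -1))) = Add(Mul(-32663, Rational(-1, 36152)), Mul(-11844, Rational(-1, 41168))) = Add(Rational(32663, 36152), Rational(2961, 10292)) = Rational(110803417, 93019096)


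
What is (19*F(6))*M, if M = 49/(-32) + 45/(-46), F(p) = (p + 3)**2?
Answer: -2842533/736 ≈ -3862.1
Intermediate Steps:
F(p) = (3 + p)**2
M = -1847/736 (M = 49*(-1/32) + 45*(-1/46) = -49/32 - 45/46 = -1847/736 ≈ -2.5095)
(19*F(6))*M = (19*(3 + 6)**2)*(-1847/736) = (19*9**2)*(-1847/736) = (19*81)*(-1847/736) = 1539*(-1847/736) = -2842533/736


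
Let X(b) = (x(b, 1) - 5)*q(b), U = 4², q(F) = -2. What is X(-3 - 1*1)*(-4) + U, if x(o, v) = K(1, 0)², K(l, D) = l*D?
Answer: -24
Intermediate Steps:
K(l, D) = D*l
x(o, v) = 0 (x(o, v) = (0*1)² = 0² = 0)
U = 16
X(b) = 10 (X(b) = (0 - 5)*(-2) = -5*(-2) = 10)
X(-3 - 1*1)*(-4) + U = 10*(-4) + 16 = -40 + 16 = -24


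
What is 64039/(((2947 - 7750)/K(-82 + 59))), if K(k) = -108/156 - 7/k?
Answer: 7428524/1436097 ≈ 5.1727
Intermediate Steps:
K(k) = -9/13 - 7/k (K(k) = -108*1/156 - 7/k = -9/13 - 7/k)
64039/(((2947 - 7750)/K(-82 + 59))) = 64039/(((2947 - 7750)/(-9/13 - 7/(-82 + 59)))) = 64039/((-4803/(-9/13 - 7/(-23)))) = 64039/((-4803/(-9/13 - 7*(-1/23)))) = 64039/((-4803/(-9/13 + 7/23))) = 64039/((-4803/(-116/299))) = 64039/((-4803*(-299/116))) = 64039/(1436097/116) = 64039*(116/1436097) = 7428524/1436097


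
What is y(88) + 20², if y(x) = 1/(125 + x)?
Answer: 85201/213 ≈ 400.00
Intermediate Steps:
y(88) + 20² = 1/(125 + 88) + 20² = 1/213 + 400 = 85201/213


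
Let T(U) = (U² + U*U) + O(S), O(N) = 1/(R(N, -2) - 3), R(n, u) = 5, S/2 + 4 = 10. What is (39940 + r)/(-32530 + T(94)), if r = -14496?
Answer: -50888/29715 ≈ -1.7125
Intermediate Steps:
S = 12 (S = -8 + 2*10 = -8 + 20 = 12)
O(N) = ½ (O(N) = 1/(5 - 3) = 1/2 = ½)
T(U) = ½ + 2*U² (T(U) = (U² + U*U) + ½ = (U² + U²) + ½ = 2*U² + ½ = ½ + 2*U²)
(39940 + r)/(-32530 + T(94)) = (39940 - 14496)/(-32530 + (½ + 2*94²)) = 25444/(-32530 + (½ + 2*8836)) = 25444/(-32530 + (½ + 17672)) = 25444/(-32530 + 35345/2) = 25444/(-29715/2) = 25444*(-2/29715) = -50888/29715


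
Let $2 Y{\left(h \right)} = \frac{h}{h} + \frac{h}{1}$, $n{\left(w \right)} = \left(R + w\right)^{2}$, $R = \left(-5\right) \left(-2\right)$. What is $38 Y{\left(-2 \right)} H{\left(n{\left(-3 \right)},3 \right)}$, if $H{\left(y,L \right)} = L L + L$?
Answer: $-228$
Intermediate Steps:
$R = 10$
$n{\left(w \right)} = \left(10 + w\right)^{2}$
$H{\left(y,L \right)} = L + L^{2}$ ($H{\left(y,L \right)} = L^{2} + L = L + L^{2}$)
$Y{\left(h \right)} = \frac{1}{2} + \frac{h}{2}$ ($Y{\left(h \right)} = \frac{\frac{h}{h} + \frac{h}{1}}{2} = \frac{1 + h 1}{2} = \frac{1 + h}{2} = \frac{1}{2} + \frac{h}{2}$)
$38 Y{\left(-2 \right)} H{\left(n{\left(-3 \right)},3 \right)} = 38 \left(\frac{1}{2} + \frac{1}{2} \left(-2\right)\right) 3 \left(1 + 3\right) = 38 \left(\frac{1}{2} - 1\right) 3 \cdot 4 = 38 \left(- \frac{1}{2}\right) 12 = \left(-19\right) 12 = -228$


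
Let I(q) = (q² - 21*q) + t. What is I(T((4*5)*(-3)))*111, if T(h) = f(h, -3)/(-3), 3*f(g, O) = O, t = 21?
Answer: 4699/3 ≈ 1566.3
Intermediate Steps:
f(g, O) = O/3
T(h) = ⅓ (T(h) = ((⅓)*(-3))/(-3) = -1*(-⅓) = ⅓)
I(q) = 21 + q² - 21*q (I(q) = (q² - 21*q) + 21 = 21 + q² - 21*q)
I(T((4*5)*(-3)))*111 = (21 + (⅓)² - 21*⅓)*111 = (21 + ⅑ - 7)*111 = (127/9)*111 = 4699/3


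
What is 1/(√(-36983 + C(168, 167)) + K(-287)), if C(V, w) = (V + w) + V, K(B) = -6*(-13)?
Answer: 13/7094 - 2*I*√570/10641 ≈ 0.0018325 - 0.0044873*I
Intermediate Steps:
K(B) = 78
C(V, w) = w + 2*V
1/(√(-36983 + C(168, 167)) + K(-287)) = 1/(√(-36983 + (167 + 2*168)) + 78) = 1/(√(-36983 + (167 + 336)) + 78) = 1/(√(-36983 + 503) + 78) = 1/(√(-36480) + 78) = 1/(8*I*√570 + 78) = 1/(78 + 8*I*√570)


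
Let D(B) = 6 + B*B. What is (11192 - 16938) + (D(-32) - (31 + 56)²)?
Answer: -12285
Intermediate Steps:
D(B) = 6 + B²
(11192 - 16938) + (D(-32) - (31 + 56)²) = (11192 - 16938) + ((6 + (-32)²) - (31 + 56)²) = -5746 + ((6 + 1024) - 1*87²) = -5746 + (1030 - 1*7569) = -5746 + (1030 - 7569) = -5746 - 6539 = -12285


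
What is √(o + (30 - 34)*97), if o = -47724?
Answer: 4*I*√3007 ≈ 219.34*I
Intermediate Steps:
√(o + (30 - 34)*97) = √(-47724 + (30 - 34)*97) = √(-47724 - 4*97) = √(-47724 - 388) = √(-48112) = 4*I*√3007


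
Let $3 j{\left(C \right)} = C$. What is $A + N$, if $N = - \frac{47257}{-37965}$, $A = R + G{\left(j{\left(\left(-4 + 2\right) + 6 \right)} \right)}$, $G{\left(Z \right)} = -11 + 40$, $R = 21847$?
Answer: $\frac{830569597}{37965} \approx 21877.0$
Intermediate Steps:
$j{\left(C \right)} = \frac{C}{3}$
$G{\left(Z \right)} = 29$
$A = 21876$ ($A = 21847 + 29 = 21876$)
$N = \frac{47257}{37965}$ ($N = \left(-47257\right) \left(- \frac{1}{37965}\right) = \frac{47257}{37965} \approx 1.2448$)
$A + N = 21876 + \frac{47257}{37965} = \frac{830569597}{37965}$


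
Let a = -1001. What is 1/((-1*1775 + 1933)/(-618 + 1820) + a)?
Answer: -601/601522 ≈ -0.00099913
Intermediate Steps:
1/((-1*1775 + 1933)/(-618 + 1820) + a) = 1/((-1*1775 + 1933)/(-618 + 1820) - 1001) = 1/((-1775 + 1933)/1202 - 1001) = 1/(158*(1/1202) - 1001) = 1/(79/601 - 1001) = 1/(-601522/601) = -601/601522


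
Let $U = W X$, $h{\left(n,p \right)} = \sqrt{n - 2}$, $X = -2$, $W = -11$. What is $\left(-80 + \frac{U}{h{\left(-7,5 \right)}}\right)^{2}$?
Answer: $\frac{57116}{9} + \frac{3520 i}{3} \approx 6346.2 + 1173.3 i$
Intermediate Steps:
$h{\left(n,p \right)} = \sqrt{-2 + n}$
$U = 22$ ($U = \left(-11\right) \left(-2\right) = 22$)
$\left(-80 + \frac{U}{h{\left(-7,5 \right)}}\right)^{2} = \left(-80 + \frac{22}{\sqrt{-2 - 7}}\right)^{2} = \left(-80 + \frac{22}{\sqrt{-9}}\right)^{2} = \left(-80 + \frac{22}{3 i}\right)^{2} = \left(-80 + 22 \left(- \frac{i}{3}\right)\right)^{2} = \left(-80 - \frac{22 i}{3}\right)^{2}$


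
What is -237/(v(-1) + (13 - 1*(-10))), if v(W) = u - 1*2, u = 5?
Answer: -237/26 ≈ -9.1154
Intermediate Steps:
v(W) = 3 (v(W) = 5 - 1*2 = 5 - 2 = 3)
-237/(v(-1) + (13 - 1*(-10))) = -237/(3 + (13 - 1*(-10))) = -237/(3 + (13 + 10)) = -237/(3 + 23) = -237/26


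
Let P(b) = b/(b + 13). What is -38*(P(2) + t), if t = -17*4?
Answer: 38684/15 ≈ 2578.9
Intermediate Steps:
t = -68
P(b) = b/(13 + b)
-38*(P(2) + t) = -38*(2/(13 + 2) - 68) = -38*(2/15 - 68) = -38*(-1018/15) = 38684/15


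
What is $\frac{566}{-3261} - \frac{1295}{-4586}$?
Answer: $\frac{1627319}{14954946} \approx 0.10881$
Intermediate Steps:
$\frac{566}{-3261} - \frac{1295}{-4586} = 566 \left(- \frac{1}{3261}\right) - - \frac{1295}{4586} = - \frac{566}{3261} + \frac{1295}{4586} = \frac{1627319}{14954946}$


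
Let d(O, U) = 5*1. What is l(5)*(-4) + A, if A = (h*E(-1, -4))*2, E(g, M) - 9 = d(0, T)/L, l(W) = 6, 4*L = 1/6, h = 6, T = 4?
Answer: 1524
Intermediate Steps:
d(O, U) = 5
L = 1/24 (L = (¼)/6 = (¼)*(⅙) = 1/24 ≈ 0.041667)
E(g, M) = 129 (E(g, M) = 9 + 5/(1/24) = 9 + 5*24 = 9 + 120 = 129)
A = 1548 (A = (6*129)*2 = 774*2 = 1548)
l(5)*(-4) + A = 6*(-4) + 1548 = -24 + 1548 = 1524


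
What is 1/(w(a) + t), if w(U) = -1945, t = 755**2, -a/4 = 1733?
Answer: 1/568080 ≈ 1.7603e-6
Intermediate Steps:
a = -6932 (a = -4*1733 = -6932)
t = 570025
1/(w(a) + t) = 1/(-1945 + 570025) = 1/568080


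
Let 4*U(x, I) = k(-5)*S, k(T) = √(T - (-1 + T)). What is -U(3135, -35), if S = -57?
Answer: 57/4 ≈ 14.250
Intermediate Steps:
k(T) = 1 (k(T) = √(T + (1 - T)) = √1 = 1)
U(x, I) = -57/4 (U(x, I) = (1*(-57))/4 = (¼)*(-57) = -57/4)
-U(3135, -35) = -1*(-57/4) = 57/4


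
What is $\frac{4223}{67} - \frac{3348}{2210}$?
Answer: $\frac{4554257}{74035} \approx 61.515$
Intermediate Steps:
$\frac{4223}{67} - \frac{3348}{2210} = 4223 \cdot \frac{1}{67} - \frac{1674}{1105} = \frac{4223}{67} - \frac{1674}{1105} = \frac{4554257}{74035}$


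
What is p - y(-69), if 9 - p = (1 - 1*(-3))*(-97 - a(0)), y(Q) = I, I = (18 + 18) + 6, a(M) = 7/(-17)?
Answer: 6007/17 ≈ 353.35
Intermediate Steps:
a(M) = -7/17 (a(M) = 7*(-1/17) = -7/17)
I = 42 (I = 36 + 6 = 42)
y(Q) = 42
p = 6721/17 (p = 9 - (1 - 1*(-3))*(-97 - 1*(-7/17)) = 9 - (1 + 3)*(-97 + 7/17) = 9 - 4*(-1642)/17 = 9 - 1*(-6568/17) = 9 + 6568/17 = 6721/17 ≈ 395.35)
p - y(-69) = 6721/17 - 1*42 = 6721/17 - 42 = 6007/17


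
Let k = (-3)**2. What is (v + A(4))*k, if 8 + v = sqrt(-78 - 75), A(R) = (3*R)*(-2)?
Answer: -288 + 27*I*sqrt(17) ≈ -288.0 + 111.32*I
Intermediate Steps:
k = 9
A(R) = -6*R
v = -8 + 3*I*sqrt(17) (v = -8 + sqrt(-78 - 75) = -8 + sqrt(-153) = -8 + 3*I*sqrt(17) ≈ -8.0 + 12.369*I)
(v + A(4))*k = ((-8 + 3*I*sqrt(17)) - 6*4)*9 = ((-8 + 3*I*sqrt(17)) - 24)*9 = (-32 + 3*I*sqrt(17))*9 = -288 + 27*I*sqrt(17)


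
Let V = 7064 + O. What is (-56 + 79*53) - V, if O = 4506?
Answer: -7439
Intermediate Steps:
V = 11570 (V = 7064 + 4506 = 11570)
(-56 + 79*53) - V = (-56 + 79*53) - 1*11570 = (-56 + 4187) - 11570 = 4131 - 11570 = -7439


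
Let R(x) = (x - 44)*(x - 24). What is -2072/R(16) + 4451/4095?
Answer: -133711/16380 ≈ -8.1631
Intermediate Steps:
R(x) = (-44 + x)*(-24 + x)
-2072/R(16) + 4451/4095 = -2072/(1056 + 16**2 - 68*16) + 4451/4095 = -2072/(1056 + 256 - 1088) + 4451*(1/4095) = -2072/224 + 4451/4095 = -2072*1/224 + 4451/4095 = -37/4 + 4451/4095 = -133711/16380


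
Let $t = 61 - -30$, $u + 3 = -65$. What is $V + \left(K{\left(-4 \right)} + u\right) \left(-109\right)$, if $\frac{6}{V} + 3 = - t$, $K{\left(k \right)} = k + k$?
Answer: $\frac{389345}{47} \approx 8283.9$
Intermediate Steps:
$u = -68$ ($u = -3 - 65 = -68$)
$K{\left(k \right)} = 2 k$
$t = 91$ ($t = 61 + 30 = 91$)
$V = - \frac{3}{47}$ ($V = \frac{6}{-3 - 91} = \frac{6}{-94} = 6 \left(- \frac{1}{94}\right) = - \frac{3}{47} \approx -0.06383$)
$V + \left(K{\left(-4 \right)} + u\right) \left(-109\right) = - \frac{3}{47} + \left(2 \left(-4\right) - 68\right) \left(-109\right) = - \frac{3}{47} + \left(-8 - 68\right) \left(-109\right) = - \frac{3}{47} - -8284 = - \frac{3}{47} + 8284 = \frac{389345}{47}$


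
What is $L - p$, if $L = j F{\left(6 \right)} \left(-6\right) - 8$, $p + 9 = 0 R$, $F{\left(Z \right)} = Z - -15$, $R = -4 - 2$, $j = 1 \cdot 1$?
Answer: $-125$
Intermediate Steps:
$j = 1$
$R = -6$
$F{\left(Z \right)} = 15 + Z$ ($F{\left(Z \right)} = Z + 15 = 15 + Z$)
$p = -9$ ($p = -9 + 0 \left(-6\right) = -9 + 0 = -9$)
$L = -134$ ($L = 1 \left(15 + 6\right) \left(-6\right) - 8 = 1 \cdot 21 \left(-6\right) - 8 = 21 \left(-6\right) - 8 = -126 - 8 = -134$)
$L - p = -134 - -9 = -134 + 9 = -125$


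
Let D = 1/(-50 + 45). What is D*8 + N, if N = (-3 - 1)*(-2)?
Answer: 32/5 ≈ 6.4000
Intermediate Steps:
D = -1/5 (D = 1/(-5) = -1/5 ≈ -0.20000)
N = 8 (N = -4*(-2) = 8)
D*8 + N = -1/5*8 + 8 = -8/5 + 8 = 32/5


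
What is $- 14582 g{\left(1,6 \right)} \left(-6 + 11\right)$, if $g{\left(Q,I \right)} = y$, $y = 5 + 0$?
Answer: $-364550$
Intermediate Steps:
$y = 5$
$g{\left(Q,I \right)} = 5$
$- 14582 g{\left(1,6 \right)} \left(-6 + 11\right) = - 14582 \cdot 5 \left(-6 + 11\right) = - 14582 \cdot 5 \cdot 5 = \left(-14582\right) 25 = -364550$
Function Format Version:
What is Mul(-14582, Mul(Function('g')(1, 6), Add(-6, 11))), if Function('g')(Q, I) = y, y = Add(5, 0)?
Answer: -364550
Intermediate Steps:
y = 5
Function('g')(Q, I) = 5
Mul(-14582, Mul(Function('g')(1, 6), Add(-6, 11))) = Mul(-14582, Mul(5, Add(-6, 11))) = Mul(-14582, Mul(5, 5)) = Mul(-14582, 25) = -364550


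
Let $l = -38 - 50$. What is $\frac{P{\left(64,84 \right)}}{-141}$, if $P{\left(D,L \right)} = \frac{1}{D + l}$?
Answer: $\frac{1}{3384} \approx 0.00029551$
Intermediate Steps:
$l = -88$ ($l = -38 - 50 = -88$)
$P{\left(D,L \right)} = \frac{1}{-88 + D}$ ($P{\left(D,L \right)} = \frac{1}{D - 88} = \frac{1}{-88 + D}$)
$\frac{P{\left(64,84 \right)}}{-141} = \frac{1}{\left(-88 + 64\right) \left(-141\right)} = \frac{1}{-24} \left(- \frac{1}{141}\right) = \left(- \frac{1}{24}\right) \left(- \frac{1}{141}\right) = \frac{1}{3384}$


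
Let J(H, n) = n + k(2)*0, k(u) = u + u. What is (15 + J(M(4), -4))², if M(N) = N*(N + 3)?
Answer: 121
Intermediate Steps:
M(N) = N*(3 + N)
k(u) = 2*u
J(H, n) = n (J(H, n) = n + (2*2)*0 = n + 4*0 = n + 0 = n)
(15 + J(M(4), -4))² = (15 - 4)² = 11² = 121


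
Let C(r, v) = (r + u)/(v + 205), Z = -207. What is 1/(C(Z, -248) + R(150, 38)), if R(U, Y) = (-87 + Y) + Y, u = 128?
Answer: -43/394 ≈ -0.10914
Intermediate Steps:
R(U, Y) = -87 + 2*Y
C(r, v) = (128 + r)/(205 + v) (C(r, v) = (r + 128)/(v + 205) = (128 + r)/(205 + v))
1/(C(Z, -248) + R(150, 38)) = 1/((128 - 207)/(205 - 248) + (-87 + 2*38)) = 1/(-79/(-43) + (-87 + 76)) = 1/(-1/43*(-79) - 11) = 1/(79/43 - 11) = 1/(-394/43) = -43/394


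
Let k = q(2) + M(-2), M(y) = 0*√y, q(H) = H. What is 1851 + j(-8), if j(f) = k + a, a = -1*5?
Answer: 1848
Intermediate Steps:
M(y) = 0
a = -5
k = 2 (k = 2 + 0 = 2)
j(f) = -3 (j(f) = 2 - 5 = -3)
1851 + j(-8) = 1851 - 3 = 1848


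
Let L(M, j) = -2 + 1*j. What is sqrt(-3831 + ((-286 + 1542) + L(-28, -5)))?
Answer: I*sqrt(2582) ≈ 50.813*I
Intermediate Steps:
L(M, j) = -2 + j
sqrt(-3831 + ((-286 + 1542) + L(-28, -5))) = sqrt(-3831 + ((-286 + 1542) + (-2 - 5))) = sqrt(-3831 + (1256 - 7)) = sqrt(-3831 + 1249) = sqrt(-2582) = I*sqrt(2582)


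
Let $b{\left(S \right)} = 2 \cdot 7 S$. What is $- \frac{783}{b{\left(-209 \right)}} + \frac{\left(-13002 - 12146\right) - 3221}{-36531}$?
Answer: $\frac{10146497}{9717246} \approx 1.0442$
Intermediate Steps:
$b{\left(S \right)} = 14 S$
$- \frac{783}{b{\left(-209 \right)}} + \frac{\left(-13002 - 12146\right) - 3221}{-36531} = - \frac{783}{14 \left(-209\right)} + \frac{\left(-13002 - 12146\right) - 3221}{-36531} = - \frac{783}{-2926} + \left(-25148 - 3221\right) \left(- \frac{1}{36531}\right) = \left(-783\right) \left(- \frac{1}{2926}\right) - - \frac{2579}{3321} = \frac{783}{2926} + \frac{2579}{3321} = \frac{10146497}{9717246}$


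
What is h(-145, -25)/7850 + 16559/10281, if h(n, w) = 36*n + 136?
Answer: 38859773/40352925 ≈ 0.96300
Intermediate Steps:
h(n, w) = 136 + 36*n
h(-145, -25)/7850 + 16559/10281 = (136 + 36*(-145))/7850 + 16559/10281 = (136 - 5220)*(1/7850) + 16559*(1/10281) = -5084*1/7850 + 16559/10281 = -2542/3925 + 16559/10281 = 38859773/40352925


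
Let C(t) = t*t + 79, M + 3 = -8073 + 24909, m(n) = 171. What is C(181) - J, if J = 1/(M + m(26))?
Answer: 558411359/17004 ≈ 32840.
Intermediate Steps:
M = 16833 (M = -3 + (-8073 + 24909) = -3 + 16836 = 16833)
C(t) = 79 + t² (C(t) = t² + 79 = 79 + t²)
J = 1/17004 (J = 1/(16833 + 171) = 1/17004 ≈ 5.8810e-5)
C(181) - J = (79 + 181²) - 1*1/17004 = (79 + 32761) - 1/17004 = 32840 - 1/17004 = 558411359/17004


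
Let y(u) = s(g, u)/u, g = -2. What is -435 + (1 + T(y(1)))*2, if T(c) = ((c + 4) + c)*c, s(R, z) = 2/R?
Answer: -437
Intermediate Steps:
y(u) = -1/u (y(u) = (2/(-2))/u = (2*(-½))/u = -1/u)
T(c) = c*(4 + 2*c) (T(c) = ((4 + c) + c)*c = (4 + 2*c)*c = c*(4 + 2*c))
-435 + (1 + T(y(1)))*2 = -435 + (1 + 2*(-1/1)*(2 - 1/1))*2 = -435 + (1 + 2*(-1*1)*(2 - 1*1))*2 = -435 + (1 + 2*(-1)*(2 - 1))*2 = -435 + (1 + 2*(-1)*1)*2 = -435 + (1 - 2)*2 = -435 - 1*2 = -435 - 2 = -437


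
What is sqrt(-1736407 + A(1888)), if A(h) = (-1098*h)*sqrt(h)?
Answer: sqrt(-1736407 - 8292096*sqrt(118)) ≈ 9581.8*I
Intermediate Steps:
A(h) = -1098*h**(3/2)
sqrt(-1736407 + A(1888)) = sqrt(-1736407 - 8292096*sqrt(118))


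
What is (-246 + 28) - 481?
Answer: -699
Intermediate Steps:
(-246 + 28) - 481 = -218 - 481 = -699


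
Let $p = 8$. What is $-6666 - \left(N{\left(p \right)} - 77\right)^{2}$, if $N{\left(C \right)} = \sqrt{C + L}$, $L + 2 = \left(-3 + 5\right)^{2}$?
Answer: $-12605 + 154 \sqrt{10} \approx -12118.0$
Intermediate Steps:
$L = 2$ ($L = -2 + \left(-3 + 5\right)^{2} = -2 + 2^{2} = -2 + 4 = 2$)
$N{\left(C \right)} = \sqrt{2 + C}$ ($N{\left(C \right)} = \sqrt{C + 2} = \sqrt{2 + C}$)
$-6666 - \left(N{\left(p \right)} - 77\right)^{2} = -6666 - \left(\sqrt{2 + 8} - 77\right)^{2} = -6666 - \left(\sqrt{10} - 77\right)^{2} = -6666 - \left(-77 + \sqrt{10}\right)^{2}$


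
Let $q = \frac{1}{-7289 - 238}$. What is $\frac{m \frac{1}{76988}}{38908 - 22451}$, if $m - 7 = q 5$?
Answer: $\frac{13171}{2384161285233} \approx 5.5244 \cdot 10^{-9}$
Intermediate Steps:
$q = - \frac{1}{7527}$ ($q = \frac{1}{-7527} = - \frac{1}{7527} \approx -0.00013286$)
$m = \frac{52684}{7527}$ ($m = 7 - \frac{5}{7527} = \frac{52684}{7527} \approx 6.9993$)
$\frac{m \frac{1}{76988}}{38908 - 22451} = \frac{\frac{52684}{7527} \cdot \frac{1}{76988}}{38908 - 22451} = \frac{13171}{144872169 \cdot 16457} = \frac{13171}{144872169} \cdot \frac{1}{16457} = \frac{13171}{2384161285233}$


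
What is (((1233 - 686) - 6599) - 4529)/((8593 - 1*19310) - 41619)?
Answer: 10581/52336 ≈ 0.20217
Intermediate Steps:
(((1233 - 686) - 6599) - 4529)/((8593 - 1*19310) - 41619) = ((547 - 6599) - 4529)/((8593 - 19310) - 41619) = (-6052 - 4529)/(-10717 - 41619) = -10581/(-52336) = -10581*(-1/52336) = 10581/52336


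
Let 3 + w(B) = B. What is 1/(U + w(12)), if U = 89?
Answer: 1/98 ≈ 0.010204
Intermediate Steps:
w(B) = -3 + B
1/(U + w(12)) = 1/(89 + (-3 + 12)) = 1/(89 + 9) = 1/98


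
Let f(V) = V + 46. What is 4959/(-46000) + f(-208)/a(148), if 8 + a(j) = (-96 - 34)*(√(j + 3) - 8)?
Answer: 79261479/17099074000 + 5265*√151/371719 ≈ 0.17868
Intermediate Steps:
a(j) = 1032 - 130*√(3 + j) (a(j) = -8 + (-96 - 34)*(√(j + 3) - 8) = -8 - 130*(√(3 + j) - 8) = -8 - 130*(-8 + √(3 + j)) = -8 + (1040 - 130*√(3 + j)) = 1032 - 130*√(3 + j))
f(V) = 46 + V
4959/(-46000) + f(-208)/a(148) = 4959/(-46000) + (46 - 208)/(1032 - 130*√(3 + 148)) = 4959*(-1/46000) - 162/(1032 - 130*√151) = -4959/46000 - 162/(1032 - 130*√151)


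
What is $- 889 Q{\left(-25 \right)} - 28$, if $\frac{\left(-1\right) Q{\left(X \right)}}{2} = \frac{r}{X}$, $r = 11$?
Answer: $- \frac{20258}{25} \approx -810.32$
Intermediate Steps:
$Q{\left(X \right)} = - \frac{22}{X}$ ($Q{\left(X \right)} = - 2 \frac{11}{X} = - \frac{22}{X}$)
$- 889 Q{\left(-25 \right)} - 28 = - 889 \left(- \frac{22}{-25}\right) - 28 = - 889 \left(\left(-22\right) \left(- \frac{1}{25}\right)\right) - 28 = \left(-889\right) \frac{22}{25} - 28 = - \frac{19558}{25} - 28 = - \frac{20258}{25}$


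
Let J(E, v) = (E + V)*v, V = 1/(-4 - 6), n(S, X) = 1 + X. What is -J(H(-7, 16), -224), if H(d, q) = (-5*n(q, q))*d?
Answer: 666288/5 ≈ 1.3326e+5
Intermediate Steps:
V = -⅒ (V = 1/(-10) = -⅒ ≈ -0.10000)
H(d, q) = d*(-5 - 5*q) (H(d, q) = (-5*(1 + q))*d = (-5 - 5*q)*d = d*(-5 - 5*q))
J(E, v) = v*(-⅒ + E) (J(E, v) = (E - ⅒)*v = (-⅒ + E)*v = v*(-⅒ + E))
-J(H(-7, 16), -224) = -(-224)*(-⅒ - 5*(-7)*(1 + 16)) = -(-224)*(-⅒ - 5*(-7)*17) = -(-224)*(-⅒ + 595) = -(-224)*5949/10 = -1*(-666288/5) = 666288/5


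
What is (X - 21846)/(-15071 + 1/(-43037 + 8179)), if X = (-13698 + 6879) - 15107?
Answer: 1525804376/525344919 ≈ 2.9044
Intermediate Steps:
X = -21926 (X = -6819 - 15107 = -21926)
(X - 21846)/(-15071 + 1/(-43037 + 8179)) = (-21926 - 21846)/(-15071 + 1/(-43037 + 8179)) = -43772/(-15071 + 1/(-34858)) = -43772/(-15071 - 1/34858) = -43772/(-525344919/34858) = -43772*(-34858/525344919) = 1525804376/525344919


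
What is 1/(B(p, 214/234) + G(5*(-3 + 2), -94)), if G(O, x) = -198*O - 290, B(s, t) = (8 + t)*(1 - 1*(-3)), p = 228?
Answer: 117/86072 ≈ 0.0013593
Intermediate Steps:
B(s, t) = 32 + 4*t (B(s, t) = (8 + t)*(1 + 3) = (8 + t)*4 = 32 + 4*t)
G(O, x) = -290 - 198*O
1/(B(p, 214/234) + G(5*(-3 + 2), -94)) = 1/((32 + 4*(214/234)) + (-290 - 990*(-3 + 2))) = 1/((32 + 4*(214*(1/234))) + (-290 - 990*(-1))) = 1/((32 + 4*(107/117)) + (-290 - 198*(-5))) = 1/((32 + 428/117) + (-290 + 990)) = 1/(4172/117 + 700) = 1/(86072/117) = 117/86072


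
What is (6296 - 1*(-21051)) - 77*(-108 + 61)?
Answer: 30966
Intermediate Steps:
(6296 - 1*(-21051)) - 77*(-108 + 61) = (6296 + 21051) - 77*(-47) = 27347 + 3619 = 30966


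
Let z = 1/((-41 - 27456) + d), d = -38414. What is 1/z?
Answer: -65911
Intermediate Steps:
z = -1/65911 (z = 1/((-41 - 27456) - 38414) = 1/(-27497 - 38414) = 1/(-65911) = -1/65911 ≈ -1.5172e-5)
1/z = 1/(-1/65911) = -65911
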